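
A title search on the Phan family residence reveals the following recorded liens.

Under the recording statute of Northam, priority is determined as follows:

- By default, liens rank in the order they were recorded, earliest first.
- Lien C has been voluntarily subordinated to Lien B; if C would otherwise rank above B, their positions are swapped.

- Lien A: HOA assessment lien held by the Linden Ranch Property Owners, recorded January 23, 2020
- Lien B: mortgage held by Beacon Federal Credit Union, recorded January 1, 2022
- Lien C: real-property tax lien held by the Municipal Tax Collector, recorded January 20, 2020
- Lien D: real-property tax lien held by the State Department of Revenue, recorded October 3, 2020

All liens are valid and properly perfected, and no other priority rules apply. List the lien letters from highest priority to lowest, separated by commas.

By effective date, earliest first: C (January 20, 2020), A (January 23, 2020), D (October 3, 2020), B (January 1, 2022).
Because C would otherwise rank above B, the subordination swaps them.

B, A, D, C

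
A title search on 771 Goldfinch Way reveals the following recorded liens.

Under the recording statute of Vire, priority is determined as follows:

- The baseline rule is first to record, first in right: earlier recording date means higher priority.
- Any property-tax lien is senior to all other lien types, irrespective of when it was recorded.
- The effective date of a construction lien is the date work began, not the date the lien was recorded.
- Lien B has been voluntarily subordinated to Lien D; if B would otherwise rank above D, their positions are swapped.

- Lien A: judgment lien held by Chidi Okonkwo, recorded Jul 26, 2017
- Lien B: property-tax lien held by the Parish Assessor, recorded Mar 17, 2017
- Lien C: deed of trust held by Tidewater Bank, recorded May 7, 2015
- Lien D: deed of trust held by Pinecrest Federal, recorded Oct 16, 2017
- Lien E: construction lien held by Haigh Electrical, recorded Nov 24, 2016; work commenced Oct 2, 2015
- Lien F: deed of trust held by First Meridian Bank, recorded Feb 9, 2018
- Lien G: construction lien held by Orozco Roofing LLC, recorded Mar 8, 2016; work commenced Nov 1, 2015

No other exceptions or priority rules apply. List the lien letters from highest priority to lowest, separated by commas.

D, C, E, G, A, B, F

First, effective dates: E relates back to Oct 2, 2015 (work commenced); G relates back to Nov 1, 2015 (work commenced).
B is a property-tax lien, so it outranks all other liens regardless of date.
Ordering the rest by effective date: C (May 7, 2015), E (Oct 2, 2015), G (Nov 1, 2015), A (Jul 26, 2017), D (Oct 16, 2017), F (Feb 9, 2018).
The subordination applies — B was senior to D — so B and D swap.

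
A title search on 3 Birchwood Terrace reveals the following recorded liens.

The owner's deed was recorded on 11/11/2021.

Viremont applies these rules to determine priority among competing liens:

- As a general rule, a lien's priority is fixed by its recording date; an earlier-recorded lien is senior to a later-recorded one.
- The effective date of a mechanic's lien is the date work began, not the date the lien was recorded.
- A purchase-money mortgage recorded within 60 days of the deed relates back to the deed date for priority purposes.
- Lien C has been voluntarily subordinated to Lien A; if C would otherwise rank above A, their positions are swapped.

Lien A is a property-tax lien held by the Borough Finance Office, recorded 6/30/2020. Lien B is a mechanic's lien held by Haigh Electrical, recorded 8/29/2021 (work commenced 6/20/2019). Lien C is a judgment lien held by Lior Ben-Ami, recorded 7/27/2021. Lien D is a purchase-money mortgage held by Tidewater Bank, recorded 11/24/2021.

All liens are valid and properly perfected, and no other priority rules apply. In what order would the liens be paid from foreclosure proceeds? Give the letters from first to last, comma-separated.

Effective dates: B's effective date is 6/20/2019, when work began; D's effective date is the deed date, 11/11/2021.
Sorted by effective date: B (6/20/2019), A (6/30/2020), C (7/27/2021), D (11/11/2021).
C is already junior to A, so the subordination agreement changes nothing.

B, A, C, D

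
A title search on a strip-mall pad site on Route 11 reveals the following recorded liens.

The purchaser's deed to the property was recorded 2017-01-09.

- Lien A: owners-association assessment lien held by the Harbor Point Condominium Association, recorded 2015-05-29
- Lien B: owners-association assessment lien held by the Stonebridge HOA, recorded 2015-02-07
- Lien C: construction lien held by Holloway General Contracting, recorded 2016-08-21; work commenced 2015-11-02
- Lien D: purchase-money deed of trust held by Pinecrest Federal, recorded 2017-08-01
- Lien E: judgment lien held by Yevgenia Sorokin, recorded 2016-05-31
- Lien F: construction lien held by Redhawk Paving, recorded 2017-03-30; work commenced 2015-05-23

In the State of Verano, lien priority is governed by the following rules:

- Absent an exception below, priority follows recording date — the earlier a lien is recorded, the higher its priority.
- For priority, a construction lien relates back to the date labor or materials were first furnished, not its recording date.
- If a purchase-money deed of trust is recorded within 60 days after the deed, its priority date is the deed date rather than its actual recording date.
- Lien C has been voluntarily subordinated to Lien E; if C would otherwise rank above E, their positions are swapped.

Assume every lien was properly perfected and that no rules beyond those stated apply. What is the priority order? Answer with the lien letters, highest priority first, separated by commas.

First, effective dates: C is treated as recorded 2015-11-02, the work-commencement date; D was recorded 204 days after the deed — beyond 60 days — so no relation-back applies; F is treated as recorded 2015-05-23, the work-commencement date.
Sorted by effective date: B (2015-02-07), F (2015-05-23), A (2015-05-29), C (2015-11-02), E (2016-05-31), D (2017-08-01).
The subordination applies — C was senior to E — so C and E swap.

B, F, A, E, C, D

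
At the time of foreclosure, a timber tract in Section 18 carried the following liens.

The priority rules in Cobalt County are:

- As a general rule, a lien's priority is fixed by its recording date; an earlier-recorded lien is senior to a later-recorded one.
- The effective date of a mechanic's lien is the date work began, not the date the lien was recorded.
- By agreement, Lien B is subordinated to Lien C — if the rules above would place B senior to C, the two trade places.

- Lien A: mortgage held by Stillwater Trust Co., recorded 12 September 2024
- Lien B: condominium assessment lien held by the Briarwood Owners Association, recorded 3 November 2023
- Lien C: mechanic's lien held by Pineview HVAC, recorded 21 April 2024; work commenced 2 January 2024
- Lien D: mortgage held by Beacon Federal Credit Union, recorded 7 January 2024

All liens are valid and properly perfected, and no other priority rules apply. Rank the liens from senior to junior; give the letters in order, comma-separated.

C, B, D, A

Effective dates after the stated exceptions: C is treated as recorded 2 January 2024, the work-commencement date.
Sorted by effective date: B (3 November 2023), C (2 January 2024), D (7 January 2024), A (12 September 2024).
Because B would otherwise rank above C, the subordination swaps them.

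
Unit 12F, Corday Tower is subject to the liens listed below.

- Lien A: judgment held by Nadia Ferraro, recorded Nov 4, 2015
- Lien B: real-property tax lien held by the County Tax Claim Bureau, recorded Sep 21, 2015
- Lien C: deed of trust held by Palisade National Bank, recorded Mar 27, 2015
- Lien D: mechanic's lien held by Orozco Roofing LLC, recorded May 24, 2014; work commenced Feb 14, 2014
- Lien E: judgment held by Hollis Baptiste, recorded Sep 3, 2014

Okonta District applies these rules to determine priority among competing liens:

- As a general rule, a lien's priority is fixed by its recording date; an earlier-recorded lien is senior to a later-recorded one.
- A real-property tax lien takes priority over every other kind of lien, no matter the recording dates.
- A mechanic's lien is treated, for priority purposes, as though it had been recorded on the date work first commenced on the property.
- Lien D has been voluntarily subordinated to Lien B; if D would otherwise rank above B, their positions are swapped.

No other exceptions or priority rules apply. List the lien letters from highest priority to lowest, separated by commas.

B, D, E, C, A

Adjusting effective dates: D's effective date is Feb 14, 2014, when work began.
B is a real-property tax lien and takes priority over every other lien.
Among the remaining liens, by effective date: D (Feb 14, 2014), E (Sep 3, 2014), C (Mar 27, 2015), A (Nov 4, 2015).
D is already junior to B, so the subordination agreement changes nothing.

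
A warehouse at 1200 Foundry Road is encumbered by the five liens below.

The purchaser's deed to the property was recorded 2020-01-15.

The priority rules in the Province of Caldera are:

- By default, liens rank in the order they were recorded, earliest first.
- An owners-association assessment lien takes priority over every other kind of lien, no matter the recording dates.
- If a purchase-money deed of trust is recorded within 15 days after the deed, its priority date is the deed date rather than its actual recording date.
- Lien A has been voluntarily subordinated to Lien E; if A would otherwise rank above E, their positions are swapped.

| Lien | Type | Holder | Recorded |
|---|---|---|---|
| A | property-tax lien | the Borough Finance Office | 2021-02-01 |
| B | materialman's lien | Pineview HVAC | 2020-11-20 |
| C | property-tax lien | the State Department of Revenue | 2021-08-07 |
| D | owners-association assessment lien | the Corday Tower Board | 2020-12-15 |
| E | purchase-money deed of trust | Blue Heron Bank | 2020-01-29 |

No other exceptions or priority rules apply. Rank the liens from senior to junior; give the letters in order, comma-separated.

D, E, B, A, C

First, effective dates: E's effective date is the deed date, 2020-01-15.
As an owners-association assessment lien, D is senior to every other lien.
Among the remaining liens, by effective date: E (2020-01-15), B (2020-11-20), A (2021-02-01), C (2021-08-07).
A already ranks below E; the subordination has no effect.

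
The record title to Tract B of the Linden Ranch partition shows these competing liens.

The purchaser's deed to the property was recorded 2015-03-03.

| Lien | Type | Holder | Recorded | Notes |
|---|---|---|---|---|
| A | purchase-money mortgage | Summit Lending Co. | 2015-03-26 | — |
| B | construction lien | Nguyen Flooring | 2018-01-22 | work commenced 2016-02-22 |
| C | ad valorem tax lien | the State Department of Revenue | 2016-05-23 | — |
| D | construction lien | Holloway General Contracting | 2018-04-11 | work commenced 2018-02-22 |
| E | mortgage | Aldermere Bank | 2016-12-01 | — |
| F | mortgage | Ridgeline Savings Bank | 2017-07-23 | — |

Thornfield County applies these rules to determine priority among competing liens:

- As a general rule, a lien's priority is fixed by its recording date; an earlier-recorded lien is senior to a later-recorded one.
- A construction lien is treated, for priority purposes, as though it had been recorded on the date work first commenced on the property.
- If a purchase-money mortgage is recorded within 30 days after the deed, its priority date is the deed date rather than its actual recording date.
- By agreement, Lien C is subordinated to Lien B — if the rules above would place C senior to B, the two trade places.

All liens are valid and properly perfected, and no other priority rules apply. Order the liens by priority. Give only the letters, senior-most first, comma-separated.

A, B, C, E, F, D

Effective dates: A's effective date is the deed date, 2015-03-03; B relates back to 2016-02-22 (work commenced); D's effective date is 2018-02-22, when work began.
Sorted by effective date: A (2015-03-03), B (2016-02-22), C (2016-05-23), E (2016-12-01), F (2017-07-23), D (2018-02-22).
C already ranks below B; the subordination has no effect.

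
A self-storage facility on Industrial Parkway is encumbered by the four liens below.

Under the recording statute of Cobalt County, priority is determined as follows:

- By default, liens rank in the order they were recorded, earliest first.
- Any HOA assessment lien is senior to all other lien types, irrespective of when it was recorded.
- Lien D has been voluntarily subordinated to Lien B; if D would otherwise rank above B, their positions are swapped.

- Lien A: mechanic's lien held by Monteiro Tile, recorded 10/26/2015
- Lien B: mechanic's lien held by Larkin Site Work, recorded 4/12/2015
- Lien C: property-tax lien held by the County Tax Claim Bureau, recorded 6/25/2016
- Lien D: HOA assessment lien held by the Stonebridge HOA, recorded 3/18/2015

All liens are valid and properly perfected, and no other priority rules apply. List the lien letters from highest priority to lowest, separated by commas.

As an HOA assessment lien, D is senior to every other lien.
Ordering the rest by effective date: B (4/12/2015), A (10/26/2015), C (6/25/2016).
The subordination applies — D was senior to B — so D and B swap.

B, D, A, C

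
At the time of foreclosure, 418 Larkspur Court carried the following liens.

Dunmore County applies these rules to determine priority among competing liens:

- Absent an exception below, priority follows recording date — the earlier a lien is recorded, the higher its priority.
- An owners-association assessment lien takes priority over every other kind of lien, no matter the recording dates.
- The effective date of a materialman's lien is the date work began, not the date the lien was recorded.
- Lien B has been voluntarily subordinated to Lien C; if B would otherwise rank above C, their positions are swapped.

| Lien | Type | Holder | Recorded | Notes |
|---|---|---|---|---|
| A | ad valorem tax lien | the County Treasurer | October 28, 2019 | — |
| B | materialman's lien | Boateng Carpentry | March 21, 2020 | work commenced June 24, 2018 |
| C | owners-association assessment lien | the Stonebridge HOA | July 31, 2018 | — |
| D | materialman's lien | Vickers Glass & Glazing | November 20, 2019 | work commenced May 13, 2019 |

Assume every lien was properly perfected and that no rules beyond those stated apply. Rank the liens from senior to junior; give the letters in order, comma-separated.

C, B, D, A

Effective dates: B relates back to June 24, 2018 (work commenced); D's effective date is May 13, 2019, when work began.
C is an owners-association assessment lien, so it outranks all other liens regardless of date.
Remaining liens by effective date: B (June 24, 2018), D (May 13, 2019), A (October 28, 2019).
B already ranks below C; the subordination has no effect.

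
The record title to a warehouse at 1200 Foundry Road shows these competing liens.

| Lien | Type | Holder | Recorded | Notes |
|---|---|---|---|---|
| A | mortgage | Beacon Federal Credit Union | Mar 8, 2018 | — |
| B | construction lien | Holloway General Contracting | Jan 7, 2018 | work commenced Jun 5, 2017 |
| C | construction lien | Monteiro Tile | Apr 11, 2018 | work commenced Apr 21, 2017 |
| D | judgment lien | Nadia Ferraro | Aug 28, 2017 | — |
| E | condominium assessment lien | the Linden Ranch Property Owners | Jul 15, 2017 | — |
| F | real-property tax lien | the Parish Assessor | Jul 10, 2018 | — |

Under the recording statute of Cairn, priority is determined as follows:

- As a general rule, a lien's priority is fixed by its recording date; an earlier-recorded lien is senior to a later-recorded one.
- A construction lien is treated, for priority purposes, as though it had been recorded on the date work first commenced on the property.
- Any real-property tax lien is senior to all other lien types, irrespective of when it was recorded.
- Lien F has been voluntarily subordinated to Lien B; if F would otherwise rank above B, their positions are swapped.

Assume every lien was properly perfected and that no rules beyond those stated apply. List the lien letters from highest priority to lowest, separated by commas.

B, C, F, E, D, A

Effective dates after the stated exceptions: B is treated as recorded Jun 5, 2017, the work-commencement date; C relates back to Apr 21, 2017 (work commenced).
F, as a real-property tax lien, has superpriority and ranks first.
The other liens, earliest effective date first: C (Apr 21, 2017), B (Jun 5, 2017), E (Jul 15, 2017), D (Aug 28, 2017), A (Mar 8, 2018).
Because F would otherwise rank above B, the subordination swaps them.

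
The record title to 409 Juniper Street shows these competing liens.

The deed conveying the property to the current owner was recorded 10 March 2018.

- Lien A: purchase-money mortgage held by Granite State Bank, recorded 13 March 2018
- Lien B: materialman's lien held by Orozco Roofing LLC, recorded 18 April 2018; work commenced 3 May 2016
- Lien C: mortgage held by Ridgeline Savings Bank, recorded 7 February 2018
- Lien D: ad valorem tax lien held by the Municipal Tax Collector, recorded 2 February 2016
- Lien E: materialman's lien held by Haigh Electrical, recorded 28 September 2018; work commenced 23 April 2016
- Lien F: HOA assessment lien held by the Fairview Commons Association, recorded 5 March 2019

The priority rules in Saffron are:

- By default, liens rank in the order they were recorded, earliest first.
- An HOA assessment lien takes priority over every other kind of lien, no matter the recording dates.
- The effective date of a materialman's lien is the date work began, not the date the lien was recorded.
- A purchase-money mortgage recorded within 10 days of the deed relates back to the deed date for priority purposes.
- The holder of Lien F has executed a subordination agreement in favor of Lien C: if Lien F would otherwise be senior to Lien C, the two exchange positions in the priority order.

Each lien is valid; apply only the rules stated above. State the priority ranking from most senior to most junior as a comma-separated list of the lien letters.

C, D, E, B, F, A

Effective dates after the stated exceptions: A's effective date is the deed date, 10 March 2018; B is treated as recorded 3 May 2016, the work-commencement date; E's effective date is 23 April 2016, when work began.
F, as an HOA assessment lien, has superpriority and ranks first.
Ordering the rest by effective date: D (2 February 2016), E (23 April 2016), B (3 May 2016), C (7 February 2018), A (10 March 2018).
The subordination applies — F was senior to C — so F and C swap.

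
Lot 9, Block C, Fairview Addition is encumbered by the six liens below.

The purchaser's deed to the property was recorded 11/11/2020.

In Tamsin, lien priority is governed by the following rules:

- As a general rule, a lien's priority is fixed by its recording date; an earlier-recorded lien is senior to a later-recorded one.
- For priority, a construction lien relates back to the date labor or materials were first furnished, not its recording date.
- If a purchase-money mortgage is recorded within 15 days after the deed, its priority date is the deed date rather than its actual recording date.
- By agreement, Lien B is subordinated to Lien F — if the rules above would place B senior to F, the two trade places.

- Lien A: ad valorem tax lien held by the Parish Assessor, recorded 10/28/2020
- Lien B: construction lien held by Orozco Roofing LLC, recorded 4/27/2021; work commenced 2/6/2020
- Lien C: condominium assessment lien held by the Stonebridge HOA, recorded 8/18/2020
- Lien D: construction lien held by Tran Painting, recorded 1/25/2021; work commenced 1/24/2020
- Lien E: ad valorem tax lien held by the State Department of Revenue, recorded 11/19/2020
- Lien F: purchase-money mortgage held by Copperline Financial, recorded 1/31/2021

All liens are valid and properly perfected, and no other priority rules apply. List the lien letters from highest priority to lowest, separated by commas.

D, F, C, A, E, B

Adjusting effective dates: B relates back to 2/6/2020 (work commenced); D is treated as recorded 1/24/2020, the work-commencement date; F missed the 15-day window (81 days after the deed), so its recording date stands.
By effective date, earliest first: D (1/24/2020), B (2/6/2020), C (8/18/2020), A (10/28/2020), E (11/19/2020), F (1/31/2021).
B is senior to F before the subordination, so the two trade places.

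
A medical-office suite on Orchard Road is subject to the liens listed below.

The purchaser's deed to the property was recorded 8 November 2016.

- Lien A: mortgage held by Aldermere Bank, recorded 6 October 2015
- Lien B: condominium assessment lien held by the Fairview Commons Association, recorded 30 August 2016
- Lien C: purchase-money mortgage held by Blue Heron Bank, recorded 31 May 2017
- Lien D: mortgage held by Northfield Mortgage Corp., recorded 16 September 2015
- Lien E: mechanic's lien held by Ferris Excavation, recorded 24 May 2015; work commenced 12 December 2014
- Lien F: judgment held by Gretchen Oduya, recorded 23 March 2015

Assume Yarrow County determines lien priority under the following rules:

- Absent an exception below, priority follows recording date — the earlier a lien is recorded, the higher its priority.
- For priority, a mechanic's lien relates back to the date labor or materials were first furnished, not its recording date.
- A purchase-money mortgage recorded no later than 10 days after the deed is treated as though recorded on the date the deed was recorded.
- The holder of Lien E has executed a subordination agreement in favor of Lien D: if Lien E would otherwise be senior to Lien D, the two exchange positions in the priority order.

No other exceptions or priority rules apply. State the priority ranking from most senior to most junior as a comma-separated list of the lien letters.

D, F, E, A, B, C

Adjusting effective dates: C was recorded 204 days after the deed — beyond 10 days — so no relation-back applies; E relates back to 12 December 2014 (work commenced).
Sorted by effective date: E (12 December 2014), F (23 March 2015), D (16 September 2015), A (6 October 2015), B (30 August 2016), C (31 May 2017).
The subordination applies — E was senior to D — so E and D swap.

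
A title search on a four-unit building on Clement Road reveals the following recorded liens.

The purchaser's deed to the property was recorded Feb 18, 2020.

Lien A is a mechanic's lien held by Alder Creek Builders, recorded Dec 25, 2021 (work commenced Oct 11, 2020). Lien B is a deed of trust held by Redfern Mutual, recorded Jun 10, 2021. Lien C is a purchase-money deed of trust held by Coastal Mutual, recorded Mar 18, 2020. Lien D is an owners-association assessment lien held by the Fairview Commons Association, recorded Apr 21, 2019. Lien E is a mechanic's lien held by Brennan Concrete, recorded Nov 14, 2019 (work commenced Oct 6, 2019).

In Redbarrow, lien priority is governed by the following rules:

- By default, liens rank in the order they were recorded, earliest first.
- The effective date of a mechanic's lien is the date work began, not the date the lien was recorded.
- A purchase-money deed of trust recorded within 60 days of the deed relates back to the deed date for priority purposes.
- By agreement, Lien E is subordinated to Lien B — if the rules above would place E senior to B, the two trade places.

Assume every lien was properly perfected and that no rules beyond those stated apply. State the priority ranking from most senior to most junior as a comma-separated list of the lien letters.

D, B, C, A, E

Effective dates after the stated exceptions: A's effective date is Oct 11, 2020, when work began; C was recorded within the 60-day window, so its effective date is the deed date Feb 18, 2020; E is treated as recorded Oct 6, 2019, the work-commencement date.
Ordering by effective date: D (Apr 21, 2019), E (Oct 6, 2019), C (Feb 18, 2020), A (Oct 11, 2020), B (Jun 10, 2021).
Because E would otherwise rank above B, the subordination swaps them.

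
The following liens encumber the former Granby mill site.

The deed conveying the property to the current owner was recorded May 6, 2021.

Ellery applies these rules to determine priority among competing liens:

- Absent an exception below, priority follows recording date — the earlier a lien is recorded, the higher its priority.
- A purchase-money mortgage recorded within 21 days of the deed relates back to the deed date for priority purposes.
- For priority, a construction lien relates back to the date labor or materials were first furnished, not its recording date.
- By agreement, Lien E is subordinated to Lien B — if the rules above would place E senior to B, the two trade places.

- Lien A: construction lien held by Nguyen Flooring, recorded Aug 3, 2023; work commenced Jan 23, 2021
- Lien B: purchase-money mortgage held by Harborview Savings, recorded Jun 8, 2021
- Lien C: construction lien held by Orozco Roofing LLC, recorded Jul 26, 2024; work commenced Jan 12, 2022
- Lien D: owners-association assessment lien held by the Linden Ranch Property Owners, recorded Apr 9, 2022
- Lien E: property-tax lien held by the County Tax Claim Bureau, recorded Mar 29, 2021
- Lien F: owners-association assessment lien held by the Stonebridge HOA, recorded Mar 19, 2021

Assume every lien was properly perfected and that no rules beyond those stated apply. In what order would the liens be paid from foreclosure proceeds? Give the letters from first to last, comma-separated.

A, F, B, E, C, D

Adjusting effective dates: A is treated as recorded Jan 23, 2021, the work-commencement date; B missed the 21-day window (33 days after the deed), so its recording date stands; C relates back to Jan 12, 2022 (work commenced).
Sorted by effective date: A (Jan 23, 2021), F (Mar 19, 2021), E (Mar 29, 2021), B (Jun 8, 2021), C (Jan 12, 2022), D (Apr 9, 2022).
E is senior to B before the subordination, so the two trade places.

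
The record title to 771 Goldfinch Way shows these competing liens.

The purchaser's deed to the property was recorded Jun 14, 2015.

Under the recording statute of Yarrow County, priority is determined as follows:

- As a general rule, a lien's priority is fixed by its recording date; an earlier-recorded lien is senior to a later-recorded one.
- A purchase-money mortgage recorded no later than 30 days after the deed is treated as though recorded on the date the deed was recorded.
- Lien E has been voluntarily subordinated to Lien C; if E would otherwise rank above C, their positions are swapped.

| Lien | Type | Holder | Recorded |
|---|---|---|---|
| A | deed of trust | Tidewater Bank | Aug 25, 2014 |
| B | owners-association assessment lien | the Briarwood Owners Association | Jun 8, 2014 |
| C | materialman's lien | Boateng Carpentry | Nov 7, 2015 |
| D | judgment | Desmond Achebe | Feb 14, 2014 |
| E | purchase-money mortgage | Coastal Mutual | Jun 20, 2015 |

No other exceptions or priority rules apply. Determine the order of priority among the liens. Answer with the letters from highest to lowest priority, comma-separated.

First, effective dates: E's effective date is the deed date, Jun 14, 2015.
By effective date, earliest first: D (Feb 14, 2014), B (Jun 8, 2014), A (Aug 25, 2014), E (Jun 14, 2015), C (Nov 7, 2015).
E would otherwise be senior to C, so under the subordination agreement E and C exchange positions.

D, B, A, C, E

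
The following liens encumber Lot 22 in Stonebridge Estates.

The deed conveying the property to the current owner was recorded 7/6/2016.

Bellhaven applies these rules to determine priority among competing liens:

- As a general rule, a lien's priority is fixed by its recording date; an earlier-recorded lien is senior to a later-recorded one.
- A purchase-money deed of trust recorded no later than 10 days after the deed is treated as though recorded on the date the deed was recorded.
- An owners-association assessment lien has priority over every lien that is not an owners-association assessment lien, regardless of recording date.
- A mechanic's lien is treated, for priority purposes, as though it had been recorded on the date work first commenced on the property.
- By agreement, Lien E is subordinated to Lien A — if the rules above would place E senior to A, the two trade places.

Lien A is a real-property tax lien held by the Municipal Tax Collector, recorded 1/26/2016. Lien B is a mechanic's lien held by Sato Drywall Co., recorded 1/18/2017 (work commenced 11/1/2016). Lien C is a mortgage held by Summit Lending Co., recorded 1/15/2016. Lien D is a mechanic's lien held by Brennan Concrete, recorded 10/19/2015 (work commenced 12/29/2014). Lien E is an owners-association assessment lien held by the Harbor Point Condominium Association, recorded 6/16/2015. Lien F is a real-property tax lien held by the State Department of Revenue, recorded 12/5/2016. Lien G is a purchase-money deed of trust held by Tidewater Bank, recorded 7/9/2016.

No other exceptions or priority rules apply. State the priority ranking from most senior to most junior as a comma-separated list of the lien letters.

Adjusting effective dates: B is treated as recorded 11/1/2016, the work-commencement date; D is treated as recorded 12/29/2014, the work-commencement date; G relates back to the deed date 7/6/2016.
As an owners-association assessment lien, E is senior to every other lien.
Remaining liens by effective date: D (12/29/2014), C (1/15/2016), A (1/26/2016), G (7/6/2016), B (11/1/2016), F (12/5/2016).
E would otherwise be senior to A, so under the subordination agreement E and A exchange positions.

A, D, C, E, G, B, F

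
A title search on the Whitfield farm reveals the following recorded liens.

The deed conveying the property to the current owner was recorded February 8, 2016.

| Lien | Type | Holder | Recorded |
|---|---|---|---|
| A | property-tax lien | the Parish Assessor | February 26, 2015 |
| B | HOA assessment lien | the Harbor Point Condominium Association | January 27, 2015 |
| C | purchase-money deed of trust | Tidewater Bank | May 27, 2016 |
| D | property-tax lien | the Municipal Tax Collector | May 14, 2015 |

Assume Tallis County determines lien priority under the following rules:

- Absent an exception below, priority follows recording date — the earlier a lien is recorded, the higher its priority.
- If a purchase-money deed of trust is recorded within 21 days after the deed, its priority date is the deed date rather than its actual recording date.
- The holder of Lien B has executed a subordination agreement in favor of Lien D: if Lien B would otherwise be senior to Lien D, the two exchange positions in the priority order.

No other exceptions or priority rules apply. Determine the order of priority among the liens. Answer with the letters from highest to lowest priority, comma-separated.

D, A, B, C

Effective dates after the stated exceptions: C was recorded 109 days after the deed — beyond 21 days — so no relation-back applies.
By effective date, earliest first: B (January 27, 2015), A (February 26, 2015), D (May 14, 2015), C (May 27, 2016).
Because B would otherwise rank above D, the subordination swaps them.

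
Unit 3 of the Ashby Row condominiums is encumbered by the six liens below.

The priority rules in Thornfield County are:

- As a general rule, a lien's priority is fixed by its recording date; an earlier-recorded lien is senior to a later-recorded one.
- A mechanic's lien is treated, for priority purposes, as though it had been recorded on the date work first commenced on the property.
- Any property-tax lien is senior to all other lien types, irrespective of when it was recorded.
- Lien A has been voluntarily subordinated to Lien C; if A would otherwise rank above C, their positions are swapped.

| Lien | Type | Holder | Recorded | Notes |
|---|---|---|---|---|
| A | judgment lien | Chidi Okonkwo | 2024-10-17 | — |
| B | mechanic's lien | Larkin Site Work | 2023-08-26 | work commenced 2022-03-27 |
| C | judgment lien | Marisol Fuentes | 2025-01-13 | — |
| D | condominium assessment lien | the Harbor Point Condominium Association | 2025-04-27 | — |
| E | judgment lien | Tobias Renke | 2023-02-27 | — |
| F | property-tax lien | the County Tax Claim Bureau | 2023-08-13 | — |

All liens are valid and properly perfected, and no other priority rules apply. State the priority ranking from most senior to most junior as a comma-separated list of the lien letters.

F, B, E, C, A, D

Effective dates: B's effective date is 2022-03-27, when work began.
F, as a property-tax lien, has superpriority and ranks first.
Ordering the rest by effective date: B (2022-03-27), E (2023-02-27), A (2024-10-17), C (2025-01-13), D (2025-04-27).
Because A would otherwise rank above C, the subordination swaps them.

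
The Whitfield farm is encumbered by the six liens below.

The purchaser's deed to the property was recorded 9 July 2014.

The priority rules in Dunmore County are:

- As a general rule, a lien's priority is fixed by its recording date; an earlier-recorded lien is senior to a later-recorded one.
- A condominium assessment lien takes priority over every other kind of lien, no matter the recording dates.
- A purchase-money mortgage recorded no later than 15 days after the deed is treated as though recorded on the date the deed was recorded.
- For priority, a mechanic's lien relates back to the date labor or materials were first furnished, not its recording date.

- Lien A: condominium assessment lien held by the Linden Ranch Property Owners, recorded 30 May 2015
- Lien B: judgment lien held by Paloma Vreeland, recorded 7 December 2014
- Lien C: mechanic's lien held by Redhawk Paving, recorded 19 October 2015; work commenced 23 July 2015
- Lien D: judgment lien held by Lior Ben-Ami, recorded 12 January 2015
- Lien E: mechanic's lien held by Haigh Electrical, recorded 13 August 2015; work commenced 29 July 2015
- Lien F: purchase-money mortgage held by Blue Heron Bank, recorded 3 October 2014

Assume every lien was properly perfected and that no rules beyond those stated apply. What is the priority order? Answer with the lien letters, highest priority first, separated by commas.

Effective dates after the stated exceptions: C relates back to 23 July 2015 (work commenced); E is treated as recorded 29 July 2015, the work-commencement date; F was recorded 86 days after the deed, outside the 15-day window, so it keeps its recording date.
A is a condominium assessment lien, so it outranks all other liens regardless of date.
Remaining liens by effective date: F (3 October 2014), B (7 December 2014), D (12 January 2015), C (23 July 2015), E (29 July 2015).

A, F, B, D, C, E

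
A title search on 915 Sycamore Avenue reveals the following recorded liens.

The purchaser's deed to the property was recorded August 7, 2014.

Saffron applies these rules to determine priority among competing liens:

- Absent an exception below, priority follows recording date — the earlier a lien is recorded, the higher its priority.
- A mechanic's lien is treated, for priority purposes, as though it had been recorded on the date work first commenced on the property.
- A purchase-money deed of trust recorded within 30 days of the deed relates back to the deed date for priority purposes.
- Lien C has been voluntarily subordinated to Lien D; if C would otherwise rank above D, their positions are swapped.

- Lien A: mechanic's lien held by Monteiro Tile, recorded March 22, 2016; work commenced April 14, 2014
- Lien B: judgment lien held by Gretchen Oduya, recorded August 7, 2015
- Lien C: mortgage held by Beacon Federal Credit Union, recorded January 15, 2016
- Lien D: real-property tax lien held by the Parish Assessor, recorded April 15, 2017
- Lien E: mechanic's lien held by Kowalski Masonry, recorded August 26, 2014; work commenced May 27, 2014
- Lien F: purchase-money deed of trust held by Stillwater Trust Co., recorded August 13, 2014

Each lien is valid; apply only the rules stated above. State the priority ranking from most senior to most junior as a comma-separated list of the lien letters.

First, effective dates: A's effective date is April 14, 2014, when work began; E relates back to May 27, 2014 (work commenced); F was recorded within the 30-day window, so its effective date is the deed date August 7, 2014.
Sorted by effective date: A (April 14, 2014), E (May 27, 2014), F (August 7, 2014), B (August 7, 2015), C (January 15, 2016), D (April 15, 2017).
The subordination applies — C was senior to D — so C and D swap.

A, E, F, B, D, C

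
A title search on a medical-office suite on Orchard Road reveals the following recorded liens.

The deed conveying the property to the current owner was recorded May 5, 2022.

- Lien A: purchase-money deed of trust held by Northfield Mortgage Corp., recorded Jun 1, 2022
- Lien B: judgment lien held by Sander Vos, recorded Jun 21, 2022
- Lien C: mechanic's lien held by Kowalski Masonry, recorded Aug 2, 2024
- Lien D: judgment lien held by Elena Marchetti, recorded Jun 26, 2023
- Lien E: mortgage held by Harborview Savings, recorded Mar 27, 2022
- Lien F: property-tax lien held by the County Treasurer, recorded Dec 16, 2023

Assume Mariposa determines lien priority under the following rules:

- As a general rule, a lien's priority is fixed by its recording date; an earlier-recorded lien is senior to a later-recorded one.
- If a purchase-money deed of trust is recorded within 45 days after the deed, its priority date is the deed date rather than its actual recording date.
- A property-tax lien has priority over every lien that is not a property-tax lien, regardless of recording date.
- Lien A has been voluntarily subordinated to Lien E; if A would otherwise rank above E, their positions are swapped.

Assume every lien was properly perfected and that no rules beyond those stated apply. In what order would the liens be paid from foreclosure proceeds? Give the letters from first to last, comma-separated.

F, E, A, B, D, C

Effective dates after the stated exceptions: A relates back to the deed date May 5, 2022.
As a property-tax lien, F is senior to every other lien.
Among the remaining liens, by effective date: E (Mar 27, 2022), A (May 5, 2022), B (Jun 21, 2022), D (Jun 26, 2023), C (Aug 2, 2024).
Since A is not senior to E, the subordination leaves the order unchanged.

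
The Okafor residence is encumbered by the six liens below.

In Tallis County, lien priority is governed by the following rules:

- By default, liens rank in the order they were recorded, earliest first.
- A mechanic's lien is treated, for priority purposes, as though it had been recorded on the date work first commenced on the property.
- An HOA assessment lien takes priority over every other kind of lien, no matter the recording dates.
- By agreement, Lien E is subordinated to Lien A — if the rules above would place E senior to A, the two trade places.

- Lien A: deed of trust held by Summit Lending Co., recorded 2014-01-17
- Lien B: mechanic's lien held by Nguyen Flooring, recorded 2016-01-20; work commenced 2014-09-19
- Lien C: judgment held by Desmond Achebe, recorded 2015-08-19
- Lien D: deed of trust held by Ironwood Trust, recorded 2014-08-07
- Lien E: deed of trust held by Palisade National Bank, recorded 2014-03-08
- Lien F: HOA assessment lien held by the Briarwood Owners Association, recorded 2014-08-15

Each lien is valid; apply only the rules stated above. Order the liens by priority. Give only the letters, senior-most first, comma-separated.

Effective dates: B's effective date is 2014-09-19, when work began.
F is an HOA assessment lien, so it outranks all other liens regardless of date.
Remaining liens by effective date: A (2014-01-17), E (2014-03-08), D (2014-08-07), B (2014-09-19), C (2015-08-19).
Since E is not senior to A, the subordination leaves the order unchanged.

F, A, E, D, B, C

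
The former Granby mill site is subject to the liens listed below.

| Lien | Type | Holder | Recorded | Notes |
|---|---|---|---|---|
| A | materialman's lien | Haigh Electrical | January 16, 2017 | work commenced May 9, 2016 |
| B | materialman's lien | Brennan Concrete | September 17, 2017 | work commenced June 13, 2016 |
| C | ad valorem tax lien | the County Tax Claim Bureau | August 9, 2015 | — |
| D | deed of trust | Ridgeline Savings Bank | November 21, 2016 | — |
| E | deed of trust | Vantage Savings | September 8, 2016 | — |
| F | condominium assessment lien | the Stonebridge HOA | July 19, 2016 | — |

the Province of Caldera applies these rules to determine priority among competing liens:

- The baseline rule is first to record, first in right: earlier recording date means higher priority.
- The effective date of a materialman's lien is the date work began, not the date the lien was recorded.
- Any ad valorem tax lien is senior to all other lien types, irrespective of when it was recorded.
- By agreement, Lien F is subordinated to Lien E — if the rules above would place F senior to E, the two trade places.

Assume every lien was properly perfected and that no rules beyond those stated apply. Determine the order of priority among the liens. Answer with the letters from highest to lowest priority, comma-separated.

C, A, B, E, F, D

First, effective dates: A's effective date is May 9, 2016, when work began; B is treated as recorded June 13, 2016, the work-commencement date.
C is an ad valorem tax lien, so it outranks all other liens regardless of date.
The other liens, earliest effective date first: A (May 9, 2016), B (June 13, 2016), F (July 19, 2016), E (September 8, 2016), D (November 21, 2016).
The subordination applies — F was senior to E — so F and E swap.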